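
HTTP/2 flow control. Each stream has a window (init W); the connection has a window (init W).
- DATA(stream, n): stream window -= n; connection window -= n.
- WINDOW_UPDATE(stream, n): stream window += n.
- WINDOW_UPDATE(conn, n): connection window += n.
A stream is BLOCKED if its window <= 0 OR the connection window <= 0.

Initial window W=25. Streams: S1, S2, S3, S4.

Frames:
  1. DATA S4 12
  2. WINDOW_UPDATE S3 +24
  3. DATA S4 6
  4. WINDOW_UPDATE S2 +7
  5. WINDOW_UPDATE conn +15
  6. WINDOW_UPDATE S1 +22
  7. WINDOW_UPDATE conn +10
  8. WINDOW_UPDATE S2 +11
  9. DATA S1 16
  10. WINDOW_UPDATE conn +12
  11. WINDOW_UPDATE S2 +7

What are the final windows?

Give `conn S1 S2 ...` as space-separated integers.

Answer: 28 31 50 49 7

Derivation:
Op 1: conn=13 S1=25 S2=25 S3=25 S4=13 blocked=[]
Op 2: conn=13 S1=25 S2=25 S3=49 S4=13 blocked=[]
Op 3: conn=7 S1=25 S2=25 S3=49 S4=7 blocked=[]
Op 4: conn=7 S1=25 S2=32 S3=49 S4=7 blocked=[]
Op 5: conn=22 S1=25 S2=32 S3=49 S4=7 blocked=[]
Op 6: conn=22 S1=47 S2=32 S3=49 S4=7 blocked=[]
Op 7: conn=32 S1=47 S2=32 S3=49 S4=7 blocked=[]
Op 8: conn=32 S1=47 S2=43 S3=49 S4=7 blocked=[]
Op 9: conn=16 S1=31 S2=43 S3=49 S4=7 blocked=[]
Op 10: conn=28 S1=31 S2=43 S3=49 S4=7 blocked=[]
Op 11: conn=28 S1=31 S2=50 S3=49 S4=7 blocked=[]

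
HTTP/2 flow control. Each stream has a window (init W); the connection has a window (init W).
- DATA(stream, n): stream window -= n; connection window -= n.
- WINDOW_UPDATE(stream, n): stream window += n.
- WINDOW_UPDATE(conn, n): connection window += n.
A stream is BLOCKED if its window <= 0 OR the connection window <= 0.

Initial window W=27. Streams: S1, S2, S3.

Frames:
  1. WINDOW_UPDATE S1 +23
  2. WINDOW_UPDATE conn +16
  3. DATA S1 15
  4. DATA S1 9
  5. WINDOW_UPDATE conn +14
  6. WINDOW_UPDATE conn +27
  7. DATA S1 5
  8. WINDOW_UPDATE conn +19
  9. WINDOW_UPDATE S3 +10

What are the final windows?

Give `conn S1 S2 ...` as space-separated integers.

Op 1: conn=27 S1=50 S2=27 S3=27 blocked=[]
Op 2: conn=43 S1=50 S2=27 S3=27 blocked=[]
Op 3: conn=28 S1=35 S2=27 S3=27 blocked=[]
Op 4: conn=19 S1=26 S2=27 S3=27 blocked=[]
Op 5: conn=33 S1=26 S2=27 S3=27 blocked=[]
Op 6: conn=60 S1=26 S2=27 S3=27 blocked=[]
Op 7: conn=55 S1=21 S2=27 S3=27 blocked=[]
Op 8: conn=74 S1=21 S2=27 S3=27 blocked=[]
Op 9: conn=74 S1=21 S2=27 S3=37 blocked=[]

Answer: 74 21 27 37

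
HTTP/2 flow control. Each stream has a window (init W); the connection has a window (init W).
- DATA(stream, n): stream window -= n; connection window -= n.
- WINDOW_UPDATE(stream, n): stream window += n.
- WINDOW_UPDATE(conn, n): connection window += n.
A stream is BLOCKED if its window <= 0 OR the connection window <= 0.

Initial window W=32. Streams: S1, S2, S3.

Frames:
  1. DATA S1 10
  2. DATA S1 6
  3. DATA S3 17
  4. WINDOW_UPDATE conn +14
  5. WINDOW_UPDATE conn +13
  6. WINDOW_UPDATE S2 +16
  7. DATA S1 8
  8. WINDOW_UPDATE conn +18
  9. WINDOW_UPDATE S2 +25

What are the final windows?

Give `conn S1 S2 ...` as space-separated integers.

Answer: 36 8 73 15

Derivation:
Op 1: conn=22 S1=22 S2=32 S3=32 blocked=[]
Op 2: conn=16 S1=16 S2=32 S3=32 blocked=[]
Op 3: conn=-1 S1=16 S2=32 S3=15 blocked=[1, 2, 3]
Op 4: conn=13 S1=16 S2=32 S3=15 blocked=[]
Op 5: conn=26 S1=16 S2=32 S3=15 blocked=[]
Op 6: conn=26 S1=16 S2=48 S3=15 blocked=[]
Op 7: conn=18 S1=8 S2=48 S3=15 blocked=[]
Op 8: conn=36 S1=8 S2=48 S3=15 blocked=[]
Op 9: conn=36 S1=8 S2=73 S3=15 blocked=[]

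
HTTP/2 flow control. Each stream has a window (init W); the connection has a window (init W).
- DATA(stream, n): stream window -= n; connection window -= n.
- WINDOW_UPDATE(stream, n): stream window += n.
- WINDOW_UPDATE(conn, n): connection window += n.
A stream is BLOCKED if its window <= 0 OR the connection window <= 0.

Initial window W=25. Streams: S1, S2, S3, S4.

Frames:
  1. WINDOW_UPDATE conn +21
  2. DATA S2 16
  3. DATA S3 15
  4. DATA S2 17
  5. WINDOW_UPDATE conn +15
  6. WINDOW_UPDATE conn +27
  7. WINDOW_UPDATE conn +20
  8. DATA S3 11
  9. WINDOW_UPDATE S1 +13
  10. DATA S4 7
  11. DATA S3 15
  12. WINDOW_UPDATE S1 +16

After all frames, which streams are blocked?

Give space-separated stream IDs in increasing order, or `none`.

Op 1: conn=46 S1=25 S2=25 S3=25 S4=25 blocked=[]
Op 2: conn=30 S1=25 S2=9 S3=25 S4=25 blocked=[]
Op 3: conn=15 S1=25 S2=9 S3=10 S4=25 blocked=[]
Op 4: conn=-2 S1=25 S2=-8 S3=10 S4=25 blocked=[1, 2, 3, 4]
Op 5: conn=13 S1=25 S2=-8 S3=10 S4=25 blocked=[2]
Op 6: conn=40 S1=25 S2=-8 S3=10 S4=25 blocked=[2]
Op 7: conn=60 S1=25 S2=-8 S3=10 S4=25 blocked=[2]
Op 8: conn=49 S1=25 S2=-8 S3=-1 S4=25 blocked=[2, 3]
Op 9: conn=49 S1=38 S2=-8 S3=-1 S4=25 blocked=[2, 3]
Op 10: conn=42 S1=38 S2=-8 S3=-1 S4=18 blocked=[2, 3]
Op 11: conn=27 S1=38 S2=-8 S3=-16 S4=18 blocked=[2, 3]
Op 12: conn=27 S1=54 S2=-8 S3=-16 S4=18 blocked=[2, 3]

Answer: S2 S3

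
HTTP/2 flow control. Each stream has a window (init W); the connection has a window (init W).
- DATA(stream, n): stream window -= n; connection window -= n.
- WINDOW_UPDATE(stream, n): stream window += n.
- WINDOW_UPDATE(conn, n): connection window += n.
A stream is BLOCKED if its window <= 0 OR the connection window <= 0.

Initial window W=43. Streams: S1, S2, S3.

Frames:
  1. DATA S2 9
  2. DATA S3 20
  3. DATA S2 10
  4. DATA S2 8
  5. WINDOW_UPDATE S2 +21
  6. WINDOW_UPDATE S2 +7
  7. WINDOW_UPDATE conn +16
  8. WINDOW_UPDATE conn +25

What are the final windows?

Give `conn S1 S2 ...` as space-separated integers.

Op 1: conn=34 S1=43 S2=34 S3=43 blocked=[]
Op 2: conn=14 S1=43 S2=34 S3=23 blocked=[]
Op 3: conn=4 S1=43 S2=24 S3=23 blocked=[]
Op 4: conn=-4 S1=43 S2=16 S3=23 blocked=[1, 2, 3]
Op 5: conn=-4 S1=43 S2=37 S3=23 blocked=[1, 2, 3]
Op 6: conn=-4 S1=43 S2=44 S3=23 blocked=[1, 2, 3]
Op 7: conn=12 S1=43 S2=44 S3=23 blocked=[]
Op 8: conn=37 S1=43 S2=44 S3=23 blocked=[]

Answer: 37 43 44 23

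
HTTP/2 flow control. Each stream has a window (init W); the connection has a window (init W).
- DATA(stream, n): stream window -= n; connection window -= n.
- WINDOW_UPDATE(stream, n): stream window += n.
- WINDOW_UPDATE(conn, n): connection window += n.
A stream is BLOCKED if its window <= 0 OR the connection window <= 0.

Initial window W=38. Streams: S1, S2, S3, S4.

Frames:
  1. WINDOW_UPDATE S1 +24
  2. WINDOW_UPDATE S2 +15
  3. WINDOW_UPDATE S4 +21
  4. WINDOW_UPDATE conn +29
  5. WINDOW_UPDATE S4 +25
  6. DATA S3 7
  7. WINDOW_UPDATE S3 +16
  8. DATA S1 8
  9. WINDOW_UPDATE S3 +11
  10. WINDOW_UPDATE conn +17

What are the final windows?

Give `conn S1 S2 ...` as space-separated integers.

Answer: 69 54 53 58 84

Derivation:
Op 1: conn=38 S1=62 S2=38 S3=38 S4=38 blocked=[]
Op 2: conn=38 S1=62 S2=53 S3=38 S4=38 blocked=[]
Op 3: conn=38 S1=62 S2=53 S3=38 S4=59 blocked=[]
Op 4: conn=67 S1=62 S2=53 S3=38 S4=59 blocked=[]
Op 5: conn=67 S1=62 S2=53 S3=38 S4=84 blocked=[]
Op 6: conn=60 S1=62 S2=53 S3=31 S4=84 blocked=[]
Op 7: conn=60 S1=62 S2=53 S3=47 S4=84 blocked=[]
Op 8: conn=52 S1=54 S2=53 S3=47 S4=84 blocked=[]
Op 9: conn=52 S1=54 S2=53 S3=58 S4=84 blocked=[]
Op 10: conn=69 S1=54 S2=53 S3=58 S4=84 blocked=[]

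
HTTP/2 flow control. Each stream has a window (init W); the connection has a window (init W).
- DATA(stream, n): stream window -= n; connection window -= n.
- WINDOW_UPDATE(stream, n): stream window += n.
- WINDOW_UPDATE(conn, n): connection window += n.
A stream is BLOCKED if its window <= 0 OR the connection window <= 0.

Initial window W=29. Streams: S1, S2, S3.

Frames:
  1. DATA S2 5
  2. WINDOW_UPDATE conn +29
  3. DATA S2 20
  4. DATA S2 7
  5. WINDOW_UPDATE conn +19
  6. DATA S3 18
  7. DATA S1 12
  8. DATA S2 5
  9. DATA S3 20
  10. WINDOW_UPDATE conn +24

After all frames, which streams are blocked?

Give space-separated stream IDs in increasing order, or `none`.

Op 1: conn=24 S1=29 S2=24 S3=29 blocked=[]
Op 2: conn=53 S1=29 S2=24 S3=29 blocked=[]
Op 3: conn=33 S1=29 S2=4 S3=29 blocked=[]
Op 4: conn=26 S1=29 S2=-3 S3=29 blocked=[2]
Op 5: conn=45 S1=29 S2=-3 S3=29 blocked=[2]
Op 6: conn=27 S1=29 S2=-3 S3=11 blocked=[2]
Op 7: conn=15 S1=17 S2=-3 S3=11 blocked=[2]
Op 8: conn=10 S1=17 S2=-8 S3=11 blocked=[2]
Op 9: conn=-10 S1=17 S2=-8 S3=-9 blocked=[1, 2, 3]
Op 10: conn=14 S1=17 S2=-8 S3=-9 blocked=[2, 3]

Answer: S2 S3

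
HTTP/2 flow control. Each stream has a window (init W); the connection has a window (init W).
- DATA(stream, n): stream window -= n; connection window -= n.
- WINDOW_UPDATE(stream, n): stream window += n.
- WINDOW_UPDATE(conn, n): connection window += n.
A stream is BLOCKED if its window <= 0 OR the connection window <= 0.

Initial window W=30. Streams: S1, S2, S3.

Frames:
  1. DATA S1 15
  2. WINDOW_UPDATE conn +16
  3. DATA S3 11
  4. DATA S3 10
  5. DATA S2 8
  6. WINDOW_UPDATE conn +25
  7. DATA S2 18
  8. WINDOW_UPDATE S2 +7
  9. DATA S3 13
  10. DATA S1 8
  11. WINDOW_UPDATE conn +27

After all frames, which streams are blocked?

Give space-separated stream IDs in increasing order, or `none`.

Answer: S3

Derivation:
Op 1: conn=15 S1=15 S2=30 S3=30 blocked=[]
Op 2: conn=31 S1=15 S2=30 S3=30 blocked=[]
Op 3: conn=20 S1=15 S2=30 S3=19 blocked=[]
Op 4: conn=10 S1=15 S2=30 S3=9 blocked=[]
Op 5: conn=2 S1=15 S2=22 S3=9 blocked=[]
Op 6: conn=27 S1=15 S2=22 S3=9 blocked=[]
Op 7: conn=9 S1=15 S2=4 S3=9 blocked=[]
Op 8: conn=9 S1=15 S2=11 S3=9 blocked=[]
Op 9: conn=-4 S1=15 S2=11 S3=-4 blocked=[1, 2, 3]
Op 10: conn=-12 S1=7 S2=11 S3=-4 blocked=[1, 2, 3]
Op 11: conn=15 S1=7 S2=11 S3=-4 blocked=[3]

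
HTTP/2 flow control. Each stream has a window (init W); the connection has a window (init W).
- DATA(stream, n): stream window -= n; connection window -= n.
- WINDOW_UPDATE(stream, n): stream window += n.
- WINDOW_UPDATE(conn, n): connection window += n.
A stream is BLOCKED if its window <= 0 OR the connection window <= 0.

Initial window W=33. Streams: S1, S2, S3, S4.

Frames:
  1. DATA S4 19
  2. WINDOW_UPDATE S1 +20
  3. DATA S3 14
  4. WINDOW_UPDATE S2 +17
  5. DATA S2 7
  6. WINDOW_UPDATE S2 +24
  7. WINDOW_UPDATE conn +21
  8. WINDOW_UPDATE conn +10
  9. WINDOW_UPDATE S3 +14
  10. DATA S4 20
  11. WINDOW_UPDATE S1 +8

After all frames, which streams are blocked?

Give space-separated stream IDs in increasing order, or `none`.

Answer: S4

Derivation:
Op 1: conn=14 S1=33 S2=33 S3=33 S4=14 blocked=[]
Op 2: conn=14 S1=53 S2=33 S3=33 S4=14 blocked=[]
Op 3: conn=0 S1=53 S2=33 S3=19 S4=14 blocked=[1, 2, 3, 4]
Op 4: conn=0 S1=53 S2=50 S3=19 S4=14 blocked=[1, 2, 3, 4]
Op 5: conn=-7 S1=53 S2=43 S3=19 S4=14 blocked=[1, 2, 3, 4]
Op 6: conn=-7 S1=53 S2=67 S3=19 S4=14 blocked=[1, 2, 3, 4]
Op 7: conn=14 S1=53 S2=67 S3=19 S4=14 blocked=[]
Op 8: conn=24 S1=53 S2=67 S3=19 S4=14 blocked=[]
Op 9: conn=24 S1=53 S2=67 S3=33 S4=14 blocked=[]
Op 10: conn=4 S1=53 S2=67 S3=33 S4=-6 blocked=[4]
Op 11: conn=4 S1=61 S2=67 S3=33 S4=-6 blocked=[4]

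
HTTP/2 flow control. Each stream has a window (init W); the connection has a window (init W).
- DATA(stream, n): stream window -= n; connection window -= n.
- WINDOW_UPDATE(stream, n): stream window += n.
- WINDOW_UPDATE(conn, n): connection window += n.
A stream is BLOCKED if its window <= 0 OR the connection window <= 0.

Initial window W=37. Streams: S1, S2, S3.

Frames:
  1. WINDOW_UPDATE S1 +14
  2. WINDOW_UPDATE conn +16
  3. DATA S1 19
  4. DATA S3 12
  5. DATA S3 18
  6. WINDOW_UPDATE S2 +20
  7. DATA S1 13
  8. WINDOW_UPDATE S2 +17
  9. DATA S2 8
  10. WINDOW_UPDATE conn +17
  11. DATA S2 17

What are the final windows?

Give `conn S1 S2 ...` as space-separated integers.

Op 1: conn=37 S1=51 S2=37 S3=37 blocked=[]
Op 2: conn=53 S1=51 S2=37 S3=37 blocked=[]
Op 3: conn=34 S1=32 S2=37 S3=37 blocked=[]
Op 4: conn=22 S1=32 S2=37 S3=25 blocked=[]
Op 5: conn=4 S1=32 S2=37 S3=7 blocked=[]
Op 6: conn=4 S1=32 S2=57 S3=7 blocked=[]
Op 7: conn=-9 S1=19 S2=57 S3=7 blocked=[1, 2, 3]
Op 8: conn=-9 S1=19 S2=74 S3=7 blocked=[1, 2, 3]
Op 9: conn=-17 S1=19 S2=66 S3=7 blocked=[1, 2, 3]
Op 10: conn=0 S1=19 S2=66 S3=7 blocked=[1, 2, 3]
Op 11: conn=-17 S1=19 S2=49 S3=7 blocked=[1, 2, 3]

Answer: -17 19 49 7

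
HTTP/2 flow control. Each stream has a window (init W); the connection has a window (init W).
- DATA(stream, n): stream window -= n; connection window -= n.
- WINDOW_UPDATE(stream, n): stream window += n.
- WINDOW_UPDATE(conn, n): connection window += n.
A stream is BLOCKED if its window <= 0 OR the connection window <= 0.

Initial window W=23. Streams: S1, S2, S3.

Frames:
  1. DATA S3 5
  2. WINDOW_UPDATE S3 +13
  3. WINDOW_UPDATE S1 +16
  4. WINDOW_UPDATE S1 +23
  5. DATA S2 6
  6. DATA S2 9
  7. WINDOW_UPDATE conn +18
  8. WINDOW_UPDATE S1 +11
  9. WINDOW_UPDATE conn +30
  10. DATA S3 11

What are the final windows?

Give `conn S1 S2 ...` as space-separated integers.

Op 1: conn=18 S1=23 S2=23 S3=18 blocked=[]
Op 2: conn=18 S1=23 S2=23 S3=31 blocked=[]
Op 3: conn=18 S1=39 S2=23 S3=31 blocked=[]
Op 4: conn=18 S1=62 S2=23 S3=31 blocked=[]
Op 5: conn=12 S1=62 S2=17 S3=31 blocked=[]
Op 6: conn=3 S1=62 S2=8 S3=31 blocked=[]
Op 7: conn=21 S1=62 S2=8 S3=31 blocked=[]
Op 8: conn=21 S1=73 S2=8 S3=31 blocked=[]
Op 9: conn=51 S1=73 S2=8 S3=31 blocked=[]
Op 10: conn=40 S1=73 S2=8 S3=20 blocked=[]

Answer: 40 73 8 20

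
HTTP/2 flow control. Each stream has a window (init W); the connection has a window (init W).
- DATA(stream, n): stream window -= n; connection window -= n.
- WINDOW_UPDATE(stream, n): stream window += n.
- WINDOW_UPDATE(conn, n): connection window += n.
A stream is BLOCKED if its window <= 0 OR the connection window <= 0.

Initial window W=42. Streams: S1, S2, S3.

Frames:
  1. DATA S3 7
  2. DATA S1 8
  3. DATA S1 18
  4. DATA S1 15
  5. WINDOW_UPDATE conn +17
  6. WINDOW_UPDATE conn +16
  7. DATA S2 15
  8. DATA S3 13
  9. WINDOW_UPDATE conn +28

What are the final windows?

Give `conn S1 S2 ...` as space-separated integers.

Answer: 27 1 27 22

Derivation:
Op 1: conn=35 S1=42 S2=42 S3=35 blocked=[]
Op 2: conn=27 S1=34 S2=42 S3=35 blocked=[]
Op 3: conn=9 S1=16 S2=42 S3=35 blocked=[]
Op 4: conn=-6 S1=1 S2=42 S3=35 blocked=[1, 2, 3]
Op 5: conn=11 S1=1 S2=42 S3=35 blocked=[]
Op 6: conn=27 S1=1 S2=42 S3=35 blocked=[]
Op 7: conn=12 S1=1 S2=27 S3=35 blocked=[]
Op 8: conn=-1 S1=1 S2=27 S3=22 blocked=[1, 2, 3]
Op 9: conn=27 S1=1 S2=27 S3=22 blocked=[]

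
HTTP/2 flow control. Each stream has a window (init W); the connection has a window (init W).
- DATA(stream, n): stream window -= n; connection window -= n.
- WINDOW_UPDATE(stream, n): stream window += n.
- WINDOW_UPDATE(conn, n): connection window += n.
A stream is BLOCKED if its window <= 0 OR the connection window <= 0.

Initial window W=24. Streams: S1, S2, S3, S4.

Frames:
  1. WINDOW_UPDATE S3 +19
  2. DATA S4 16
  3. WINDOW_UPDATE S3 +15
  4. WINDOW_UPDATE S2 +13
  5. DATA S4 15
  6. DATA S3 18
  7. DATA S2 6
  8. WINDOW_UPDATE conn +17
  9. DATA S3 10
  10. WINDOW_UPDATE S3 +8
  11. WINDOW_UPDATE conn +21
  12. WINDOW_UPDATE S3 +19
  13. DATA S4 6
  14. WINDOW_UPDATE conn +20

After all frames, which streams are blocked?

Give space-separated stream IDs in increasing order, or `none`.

Op 1: conn=24 S1=24 S2=24 S3=43 S4=24 blocked=[]
Op 2: conn=8 S1=24 S2=24 S3=43 S4=8 blocked=[]
Op 3: conn=8 S1=24 S2=24 S3=58 S4=8 blocked=[]
Op 4: conn=8 S1=24 S2=37 S3=58 S4=8 blocked=[]
Op 5: conn=-7 S1=24 S2=37 S3=58 S4=-7 blocked=[1, 2, 3, 4]
Op 6: conn=-25 S1=24 S2=37 S3=40 S4=-7 blocked=[1, 2, 3, 4]
Op 7: conn=-31 S1=24 S2=31 S3=40 S4=-7 blocked=[1, 2, 3, 4]
Op 8: conn=-14 S1=24 S2=31 S3=40 S4=-7 blocked=[1, 2, 3, 4]
Op 9: conn=-24 S1=24 S2=31 S3=30 S4=-7 blocked=[1, 2, 3, 4]
Op 10: conn=-24 S1=24 S2=31 S3=38 S4=-7 blocked=[1, 2, 3, 4]
Op 11: conn=-3 S1=24 S2=31 S3=38 S4=-7 blocked=[1, 2, 3, 4]
Op 12: conn=-3 S1=24 S2=31 S3=57 S4=-7 blocked=[1, 2, 3, 4]
Op 13: conn=-9 S1=24 S2=31 S3=57 S4=-13 blocked=[1, 2, 3, 4]
Op 14: conn=11 S1=24 S2=31 S3=57 S4=-13 blocked=[4]

Answer: S4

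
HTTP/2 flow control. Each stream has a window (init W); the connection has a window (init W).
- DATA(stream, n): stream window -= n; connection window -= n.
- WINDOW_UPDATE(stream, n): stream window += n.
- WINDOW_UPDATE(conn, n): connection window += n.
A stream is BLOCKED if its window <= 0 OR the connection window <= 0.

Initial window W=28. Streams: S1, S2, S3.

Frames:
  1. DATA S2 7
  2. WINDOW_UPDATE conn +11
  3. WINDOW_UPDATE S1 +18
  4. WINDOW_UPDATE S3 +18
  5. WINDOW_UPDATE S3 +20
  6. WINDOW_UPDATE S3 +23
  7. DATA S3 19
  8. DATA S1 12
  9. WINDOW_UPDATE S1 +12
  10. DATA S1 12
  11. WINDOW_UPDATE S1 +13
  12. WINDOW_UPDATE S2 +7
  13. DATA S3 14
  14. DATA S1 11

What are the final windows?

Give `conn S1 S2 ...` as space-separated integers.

Op 1: conn=21 S1=28 S2=21 S3=28 blocked=[]
Op 2: conn=32 S1=28 S2=21 S3=28 blocked=[]
Op 3: conn=32 S1=46 S2=21 S3=28 blocked=[]
Op 4: conn=32 S1=46 S2=21 S3=46 blocked=[]
Op 5: conn=32 S1=46 S2=21 S3=66 blocked=[]
Op 6: conn=32 S1=46 S2=21 S3=89 blocked=[]
Op 7: conn=13 S1=46 S2=21 S3=70 blocked=[]
Op 8: conn=1 S1=34 S2=21 S3=70 blocked=[]
Op 9: conn=1 S1=46 S2=21 S3=70 blocked=[]
Op 10: conn=-11 S1=34 S2=21 S3=70 blocked=[1, 2, 3]
Op 11: conn=-11 S1=47 S2=21 S3=70 blocked=[1, 2, 3]
Op 12: conn=-11 S1=47 S2=28 S3=70 blocked=[1, 2, 3]
Op 13: conn=-25 S1=47 S2=28 S3=56 blocked=[1, 2, 3]
Op 14: conn=-36 S1=36 S2=28 S3=56 blocked=[1, 2, 3]

Answer: -36 36 28 56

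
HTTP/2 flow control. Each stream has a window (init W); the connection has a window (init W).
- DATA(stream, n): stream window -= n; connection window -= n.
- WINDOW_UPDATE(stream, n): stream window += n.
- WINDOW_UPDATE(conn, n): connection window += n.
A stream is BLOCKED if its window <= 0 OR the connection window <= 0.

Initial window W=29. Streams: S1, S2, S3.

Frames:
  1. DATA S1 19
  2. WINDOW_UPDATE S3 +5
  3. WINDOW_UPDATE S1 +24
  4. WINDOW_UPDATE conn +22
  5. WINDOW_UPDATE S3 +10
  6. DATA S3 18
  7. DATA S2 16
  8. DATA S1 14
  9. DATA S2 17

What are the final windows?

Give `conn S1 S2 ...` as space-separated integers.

Answer: -33 20 -4 26

Derivation:
Op 1: conn=10 S1=10 S2=29 S3=29 blocked=[]
Op 2: conn=10 S1=10 S2=29 S3=34 blocked=[]
Op 3: conn=10 S1=34 S2=29 S3=34 blocked=[]
Op 4: conn=32 S1=34 S2=29 S3=34 blocked=[]
Op 5: conn=32 S1=34 S2=29 S3=44 blocked=[]
Op 6: conn=14 S1=34 S2=29 S3=26 blocked=[]
Op 7: conn=-2 S1=34 S2=13 S3=26 blocked=[1, 2, 3]
Op 8: conn=-16 S1=20 S2=13 S3=26 blocked=[1, 2, 3]
Op 9: conn=-33 S1=20 S2=-4 S3=26 blocked=[1, 2, 3]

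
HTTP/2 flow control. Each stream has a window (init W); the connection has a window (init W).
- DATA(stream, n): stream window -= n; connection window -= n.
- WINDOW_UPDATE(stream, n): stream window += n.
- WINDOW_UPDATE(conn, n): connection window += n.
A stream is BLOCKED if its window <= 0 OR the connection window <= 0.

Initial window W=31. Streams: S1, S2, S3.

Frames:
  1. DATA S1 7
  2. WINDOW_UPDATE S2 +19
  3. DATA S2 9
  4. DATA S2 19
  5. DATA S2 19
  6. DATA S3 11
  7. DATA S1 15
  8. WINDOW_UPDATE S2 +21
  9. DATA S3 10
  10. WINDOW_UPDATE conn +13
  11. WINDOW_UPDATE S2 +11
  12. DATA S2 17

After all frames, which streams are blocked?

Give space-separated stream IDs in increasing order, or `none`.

Answer: S1 S2 S3

Derivation:
Op 1: conn=24 S1=24 S2=31 S3=31 blocked=[]
Op 2: conn=24 S1=24 S2=50 S3=31 blocked=[]
Op 3: conn=15 S1=24 S2=41 S3=31 blocked=[]
Op 4: conn=-4 S1=24 S2=22 S3=31 blocked=[1, 2, 3]
Op 5: conn=-23 S1=24 S2=3 S3=31 blocked=[1, 2, 3]
Op 6: conn=-34 S1=24 S2=3 S3=20 blocked=[1, 2, 3]
Op 7: conn=-49 S1=9 S2=3 S3=20 blocked=[1, 2, 3]
Op 8: conn=-49 S1=9 S2=24 S3=20 blocked=[1, 2, 3]
Op 9: conn=-59 S1=9 S2=24 S3=10 blocked=[1, 2, 3]
Op 10: conn=-46 S1=9 S2=24 S3=10 blocked=[1, 2, 3]
Op 11: conn=-46 S1=9 S2=35 S3=10 blocked=[1, 2, 3]
Op 12: conn=-63 S1=9 S2=18 S3=10 blocked=[1, 2, 3]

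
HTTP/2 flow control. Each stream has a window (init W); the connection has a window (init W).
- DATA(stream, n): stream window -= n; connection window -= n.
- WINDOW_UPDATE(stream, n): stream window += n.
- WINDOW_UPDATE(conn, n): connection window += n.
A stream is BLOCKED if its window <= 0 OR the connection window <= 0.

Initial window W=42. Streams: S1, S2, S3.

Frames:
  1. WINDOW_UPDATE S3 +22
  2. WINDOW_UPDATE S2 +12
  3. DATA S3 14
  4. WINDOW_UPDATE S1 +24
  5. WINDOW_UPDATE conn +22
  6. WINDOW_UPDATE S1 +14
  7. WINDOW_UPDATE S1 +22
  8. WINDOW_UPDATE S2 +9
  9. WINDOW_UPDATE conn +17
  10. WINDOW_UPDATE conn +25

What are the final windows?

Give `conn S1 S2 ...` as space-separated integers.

Op 1: conn=42 S1=42 S2=42 S3=64 blocked=[]
Op 2: conn=42 S1=42 S2=54 S3=64 blocked=[]
Op 3: conn=28 S1=42 S2=54 S3=50 blocked=[]
Op 4: conn=28 S1=66 S2=54 S3=50 blocked=[]
Op 5: conn=50 S1=66 S2=54 S3=50 blocked=[]
Op 6: conn=50 S1=80 S2=54 S3=50 blocked=[]
Op 7: conn=50 S1=102 S2=54 S3=50 blocked=[]
Op 8: conn=50 S1=102 S2=63 S3=50 blocked=[]
Op 9: conn=67 S1=102 S2=63 S3=50 blocked=[]
Op 10: conn=92 S1=102 S2=63 S3=50 blocked=[]

Answer: 92 102 63 50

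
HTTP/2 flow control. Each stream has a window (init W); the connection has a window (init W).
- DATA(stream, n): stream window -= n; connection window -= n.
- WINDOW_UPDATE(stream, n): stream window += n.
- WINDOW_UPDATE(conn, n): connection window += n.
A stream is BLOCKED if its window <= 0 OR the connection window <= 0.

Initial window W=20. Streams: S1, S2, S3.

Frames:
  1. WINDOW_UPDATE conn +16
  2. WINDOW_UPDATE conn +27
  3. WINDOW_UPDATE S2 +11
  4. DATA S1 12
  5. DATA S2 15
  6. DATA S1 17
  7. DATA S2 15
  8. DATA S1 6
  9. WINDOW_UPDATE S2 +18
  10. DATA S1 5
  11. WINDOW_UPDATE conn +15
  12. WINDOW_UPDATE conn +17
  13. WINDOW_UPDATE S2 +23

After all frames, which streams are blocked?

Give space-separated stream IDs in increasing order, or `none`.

Op 1: conn=36 S1=20 S2=20 S3=20 blocked=[]
Op 2: conn=63 S1=20 S2=20 S3=20 blocked=[]
Op 3: conn=63 S1=20 S2=31 S3=20 blocked=[]
Op 4: conn=51 S1=8 S2=31 S3=20 blocked=[]
Op 5: conn=36 S1=8 S2=16 S3=20 blocked=[]
Op 6: conn=19 S1=-9 S2=16 S3=20 blocked=[1]
Op 7: conn=4 S1=-9 S2=1 S3=20 blocked=[1]
Op 8: conn=-2 S1=-15 S2=1 S3=20 blocked=[1, 2, 3]
Op 9: conn=-2 S1=-15 S2=19 S3=20 blocked=[1, 2, 3]
Op 10: conn=-7 S1=-20 S2=19 S3=20 blocked=[1, 2, 3]
Op 11: conn=8 S1=-20 S2=19 S3=20 blocked=[1]
Op 12: conn=25 S1=-20 S2=19 S3=20 blocked=[1]
Op 13: conn=25 S1=-20 S2=42 S3=20 blocked=[1]

Answer: S1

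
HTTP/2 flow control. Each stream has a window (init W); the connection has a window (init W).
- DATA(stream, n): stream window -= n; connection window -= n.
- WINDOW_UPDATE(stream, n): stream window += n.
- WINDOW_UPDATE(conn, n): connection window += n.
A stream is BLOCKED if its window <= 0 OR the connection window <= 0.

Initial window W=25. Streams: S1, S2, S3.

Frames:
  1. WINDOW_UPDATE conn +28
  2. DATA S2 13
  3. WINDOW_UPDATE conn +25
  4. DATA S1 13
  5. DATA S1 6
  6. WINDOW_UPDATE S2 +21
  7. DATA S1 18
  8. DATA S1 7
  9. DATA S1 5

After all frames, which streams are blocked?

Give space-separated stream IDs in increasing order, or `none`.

Op 1: conn=53 S1=25 S2=25 S3=25 blocked=[]
Op 2: conn=40 S1=25 S2=12 S3=25 blocked=[]
Op 3: conn=65 S1=25 S2=12 S3=25 blocked=[]
Op 4: conn=52 S1=12 S2=12 S3=25 blocked=[]
Op 5: conn=46 S1=6 S2=12 S3=25 blocked=[]
Op 6: conn=46 S1=6 S2=33 S3=25 blocked=[]
Op 7: conn=28 S1=-12 S2=33 S3=25 blocked=[1]
Op 8: conn=21 S1=-19 S2=33 S3=25 blocked=[1]
Op 9: conn=16 S1=-24 S2=33 S3=25 blocked=[1]

Answer: S1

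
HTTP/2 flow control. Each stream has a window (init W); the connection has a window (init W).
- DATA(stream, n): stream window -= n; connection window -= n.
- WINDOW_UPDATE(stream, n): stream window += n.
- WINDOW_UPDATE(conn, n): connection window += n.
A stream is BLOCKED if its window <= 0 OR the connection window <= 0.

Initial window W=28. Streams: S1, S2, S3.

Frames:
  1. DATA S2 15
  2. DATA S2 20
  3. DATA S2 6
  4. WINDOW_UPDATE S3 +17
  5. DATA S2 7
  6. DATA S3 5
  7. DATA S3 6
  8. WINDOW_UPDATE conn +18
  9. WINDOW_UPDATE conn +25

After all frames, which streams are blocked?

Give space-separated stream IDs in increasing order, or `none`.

Answer: S2

Derivation:
Op 1: conn=13 S1=28 S2=13 S3=28 blocked=[]
Op 2: conn=-7 S1=28 S2=-7 S3=28 blocked=[1, 2, 3]
Op 3: conn=-13 S1=28 S2=-13 S3=28 blocked=[1, 2, 3]
Op 4: conn=-13 S1=28 S2=-13 S3=45 blocked=[1, 2, 3]
Op 5: conn=-20 S1=28 S2=-20 S3=45 blocked=[1, 2, 3]
Op 6: conn=-25 S1=28 S2=-20 S3=40 blocked=[1, 2, 3]
Op 7: conn=-31 S1=28 S2=-20 S3=34 blocked=[1, 2, 3]
Op 8: conn=-13 S1=28 S2=-20 S3=34 blocked=[1, 2, 3]
Op 9: conn=12 S1=28 S2=-20 S3=34 blocked=[2]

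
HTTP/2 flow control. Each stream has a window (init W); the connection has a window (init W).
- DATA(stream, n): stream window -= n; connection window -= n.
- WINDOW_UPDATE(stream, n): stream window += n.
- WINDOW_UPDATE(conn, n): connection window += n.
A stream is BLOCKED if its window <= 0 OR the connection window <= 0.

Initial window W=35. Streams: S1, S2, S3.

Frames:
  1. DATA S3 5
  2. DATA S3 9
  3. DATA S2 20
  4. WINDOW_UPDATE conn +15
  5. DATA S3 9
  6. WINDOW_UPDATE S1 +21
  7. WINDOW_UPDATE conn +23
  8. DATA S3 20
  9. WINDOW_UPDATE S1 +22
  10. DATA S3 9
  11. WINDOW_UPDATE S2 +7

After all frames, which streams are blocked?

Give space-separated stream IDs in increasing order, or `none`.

Answer: S3

Derivation:
Op 1: conn=30 S1=35 S2=35 S3=30 blocked=[]
Op 2: conn=21 S1=35 S2=35 S3=21 blocked=[]
Op 3: conn=1 S1=35 S2=15 S3=21 blocked=[]
Op 4: conn=16 S1=35 S2=15 S3=21 blocked=[]
Op 5: conn=7 S1=35 S2=15 S3=12 blocked=[]
Op 6: conn=7 S1=56 S2=15 S3=12 blocked=[]
Op 7: conn=30 S1=56 S2=15 S3=12 blocked=[]
Op 8: conn=10 S1=56 S2=15 S3=-8 blocked=[3]
Op 9: conn=10 S1=78 S2=15 S3=-8 blocked=[3]
Op 10: conn=1 S1=78 S2=15 S3=-17 blocked=[3]
Op 11: conn=1 S1=78 S2=22 S3=-17 blocked=[3]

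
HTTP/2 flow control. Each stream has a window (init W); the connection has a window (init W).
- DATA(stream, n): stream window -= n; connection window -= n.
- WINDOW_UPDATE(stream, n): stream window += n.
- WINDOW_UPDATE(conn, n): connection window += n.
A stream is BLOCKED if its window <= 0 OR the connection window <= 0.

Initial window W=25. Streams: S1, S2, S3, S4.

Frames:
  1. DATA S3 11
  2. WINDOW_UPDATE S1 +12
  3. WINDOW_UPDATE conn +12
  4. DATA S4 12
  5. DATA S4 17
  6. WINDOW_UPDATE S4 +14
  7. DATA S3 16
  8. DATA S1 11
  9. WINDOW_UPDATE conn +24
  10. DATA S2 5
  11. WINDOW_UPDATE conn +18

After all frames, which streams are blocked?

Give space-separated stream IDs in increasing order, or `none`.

Answer: S3

Derivation:
Op 1: conn=14 S1=25 S2=25 S3=14 S4=25 blocked=[]
Op 2: conn=14 S1=37 S2=25 S3=14 S4=25 blocked=[]
Op 3: conn=26 S1=37 S2=25 S3=14 S4=25 blocked=[]
Op 4: conn=14 S1=37 S2=25 S3=14 S4=13 blocked=[]
Op 5: conn=-3 S1=37 S2=25 S3=14 S4=-4 blocked=[1, 2, 3, 4]
Op 6: conn=-3 S1=37 S2=25 S3=14 S4=10 blocked=[1, 2, 3, 4]
Op 7: conn=-19 S1=37 S2=25 S3=-2 S4=10 blocked=[1, 2, 3, 4]
Op 8: conn=-30 S1=26 S2=25 S3=-2 S4=10 blocked=[1, 2, 3, 4]
Op 9: conn=-6 S1=26 S2=25 S3=-2 S4=10 blocked=[1, 2, 3, 4]
Op 10: conn=-11 S1=26 S2=20 S3=-2 S4=10 blocked=[1, 2, 3, 4]
Op 11: conn=7 S1=26 S2=20 S3=-2 S4=10 blocked=[3]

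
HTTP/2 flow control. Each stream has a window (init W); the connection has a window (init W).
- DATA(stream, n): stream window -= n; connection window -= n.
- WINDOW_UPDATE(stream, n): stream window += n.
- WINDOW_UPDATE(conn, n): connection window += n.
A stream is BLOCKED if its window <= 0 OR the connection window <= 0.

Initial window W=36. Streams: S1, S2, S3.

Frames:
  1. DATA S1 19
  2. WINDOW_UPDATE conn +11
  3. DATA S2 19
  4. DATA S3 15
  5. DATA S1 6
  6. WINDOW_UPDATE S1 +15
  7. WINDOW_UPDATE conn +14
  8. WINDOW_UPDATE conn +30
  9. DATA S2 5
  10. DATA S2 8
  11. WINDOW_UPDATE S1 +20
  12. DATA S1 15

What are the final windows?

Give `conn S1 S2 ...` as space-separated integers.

Op 1: conn=17 S1=17 S2=36 S3=36 blocked=[]
Op 2: conn=28 S1=17 S2=36 S3=36 blocked=[]
Op 3: conn=9 S1=17 S2=17 S3=36 blocked=[]
Op 4: conn=-6 S1=17 S2=17 S3=21 blocked=[1, 2, 3]
Op 5: conn=-12 S1=11 S2=17 S3=21 blocked=[1, 2, 3]
Op 6: conn=-12 S1=26 S2=17 S3=21 blocked=[1, 2, 3]
Op 7: conn=2 S1=26 S2=17 S3=21 blocked=[]
Op 8: conn=32 S1=26 S2=17 S3=21 blocked=[]
Op 9: conn=27 S1=26 S2=12 S3=21 blocked=[]
Op 10: conn=19 S1=26 S2=4 S3=21 blocked=[]
Op 11: conn=19 S1=46 S2=4 S3=21 blocked=[]
Op 12: conn=4 S1=31 S2=4 S3=21 blocked=[]

Answer: 4 31 4 21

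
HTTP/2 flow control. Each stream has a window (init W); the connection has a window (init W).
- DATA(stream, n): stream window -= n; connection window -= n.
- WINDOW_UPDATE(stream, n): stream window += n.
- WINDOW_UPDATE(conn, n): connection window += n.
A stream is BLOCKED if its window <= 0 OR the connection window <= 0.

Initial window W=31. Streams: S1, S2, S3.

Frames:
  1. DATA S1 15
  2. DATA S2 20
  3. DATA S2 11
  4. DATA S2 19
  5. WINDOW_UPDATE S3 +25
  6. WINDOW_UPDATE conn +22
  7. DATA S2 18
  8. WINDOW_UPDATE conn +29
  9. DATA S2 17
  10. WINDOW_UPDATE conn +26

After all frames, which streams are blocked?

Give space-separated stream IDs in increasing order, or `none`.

Answer: S2

Derivation:
Op 1: conn=16 S1=16 S2=31 S3=31 blocked=[]
Op 2: conn=-4 S1=16 S2=11 S3=31 blocked=[1, 2, 3]
Op 3: conn=-15 S1=16 S2=0 S3=31 blocked=[1, 2, 3]
Op 4: conn=-34 S1=16 S2=-19 S3=31 blocked=[1, 2, 3]
Op 5: conn=-34 S1=16 S2=-19 S3=56 blocked=[1, 2, 3]
Op 6: conn=-12 S1=16 S2=-19 S3=56 blocked=[1, 2, 3]
Op 7: conn=-30 S1=16 S2=-37 S3=56 blocked=[1, 2, 3]
Op 8: conn=-1 S1=16 S2=-37 S3=56 blocked=[1, 2, 3]
Op 9: conn=-18 S1=16 S2=-54 S3=56 blocked=[1, 2, 3]
Op 10: conn=8 S1=16 S2=-54 S3=56 blocked=[2]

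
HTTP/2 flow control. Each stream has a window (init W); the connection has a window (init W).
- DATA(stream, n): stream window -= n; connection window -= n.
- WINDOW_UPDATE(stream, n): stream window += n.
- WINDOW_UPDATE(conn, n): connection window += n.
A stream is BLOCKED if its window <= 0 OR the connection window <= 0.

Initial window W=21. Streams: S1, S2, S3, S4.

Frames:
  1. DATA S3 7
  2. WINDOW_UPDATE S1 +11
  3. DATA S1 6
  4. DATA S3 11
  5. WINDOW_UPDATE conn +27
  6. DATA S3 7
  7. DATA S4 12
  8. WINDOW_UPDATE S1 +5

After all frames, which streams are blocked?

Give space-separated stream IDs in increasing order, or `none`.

Answer: S3

Derivation:
Op 1: conn=14 S1=21 S2=21 S3=14 S4=21 blocked=[]
Op 2: conn=14 S1=32 S2=21 S3=14 S4=21 blocked=[]
Op 3: conn=8 S1=26 S2=21 S3=14 S4=21 blocked=[]
Op 4: conn=-3 S1=26 S2=21 S3=3 S4=21 blocked=[1, 2, 3, 4]
Op 5: conn=24 S1=26 S2=21 S3=3 S4=21 blocked=[]
Op 6: conn=17 S1=26 S2=21 S3=-4 S4=21 blocked=[3]
Op 7: conn=5 S1=26 S2=21 S3=-4 S4=9 blocked=[3]
Op 8: conn=5 S1=31 S2=21 S3=-4 S4=9 blocked=[3]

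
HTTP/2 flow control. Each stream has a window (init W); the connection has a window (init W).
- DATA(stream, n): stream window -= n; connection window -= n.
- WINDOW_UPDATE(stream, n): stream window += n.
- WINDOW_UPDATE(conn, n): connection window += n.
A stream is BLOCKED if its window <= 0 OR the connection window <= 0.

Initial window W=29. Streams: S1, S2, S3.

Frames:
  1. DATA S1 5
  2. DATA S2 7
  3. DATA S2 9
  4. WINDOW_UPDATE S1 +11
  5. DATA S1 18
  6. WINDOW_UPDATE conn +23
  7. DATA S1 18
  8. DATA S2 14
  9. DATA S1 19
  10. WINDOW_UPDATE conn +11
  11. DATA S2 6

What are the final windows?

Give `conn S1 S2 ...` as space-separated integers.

Answer: -33 -20 -7 29

Derivation:
Op 1: conn=24 S1=24 S2=29 S3=29 blocked=[]
Op 2: conn=17 S1=24 S2=22 S3=29 blocked=[]
Op 3: conn=8 S1=24 S2=13 S3=29 blocked=[]
Op 4: conn=8 S1=35 S2=13 S3=29 blocked=[]
Op 5: conn=-10 S1=17 S2=13 S3=29 blocked=[1, 2, 3]
Op 6: conn=13 S1=17 S2=13 S3=29 blocked=[]
Op 7: conn=-5 S1=-1 S2=13 S3=29 blocked=[1, 2, 3]
Op 8: conn=-19 S1=-1 S2=-1 S3=29 blocked=[1, 2, 3]
Op 9: conn=-38 S1=-20 S2=-1 S3=29 blocked=[1, 2, 3]
Op 10: conn=-27 S1=-20 S2=-1 S3=29 blocked=[1, 2, 3]
Op 11: conn=-33 S1=-20 S2=-7 S3=29 blocked=[1, 2, 3]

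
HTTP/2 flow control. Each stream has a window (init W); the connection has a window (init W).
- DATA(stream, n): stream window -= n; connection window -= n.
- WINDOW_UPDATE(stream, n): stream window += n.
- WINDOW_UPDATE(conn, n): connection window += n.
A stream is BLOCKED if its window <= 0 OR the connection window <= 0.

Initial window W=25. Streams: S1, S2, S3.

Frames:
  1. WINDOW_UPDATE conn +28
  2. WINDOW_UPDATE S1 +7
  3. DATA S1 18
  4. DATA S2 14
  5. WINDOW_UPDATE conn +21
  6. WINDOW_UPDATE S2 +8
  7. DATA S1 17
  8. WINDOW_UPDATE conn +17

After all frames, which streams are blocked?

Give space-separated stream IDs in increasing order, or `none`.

Answer: S1

Derivation:
Op 1: conn=53 S1=25 S2=25 S3=25 blocked=[]
Op 2: conn=53 S1=32 S2=25 S3=25 blocked=[]
Op 3: conn=35 S1=14 S2=25 S3=25 blocked=[]
Op 4: conn=21 S1=14 S2=11 S3=25 blocked=[]
Op 5: conn=42 S1=14 S2=11 S3=25 blocked=[]
Op 6: conn=42 S1=14 S2=19 S3=25 blocked=[]
Op 7: conn=25 S1=-3 S2=19 S3=25 blocked=[1]
Op 8: conn=42 S1=-3 S2=19 S3=25 blocked=[1]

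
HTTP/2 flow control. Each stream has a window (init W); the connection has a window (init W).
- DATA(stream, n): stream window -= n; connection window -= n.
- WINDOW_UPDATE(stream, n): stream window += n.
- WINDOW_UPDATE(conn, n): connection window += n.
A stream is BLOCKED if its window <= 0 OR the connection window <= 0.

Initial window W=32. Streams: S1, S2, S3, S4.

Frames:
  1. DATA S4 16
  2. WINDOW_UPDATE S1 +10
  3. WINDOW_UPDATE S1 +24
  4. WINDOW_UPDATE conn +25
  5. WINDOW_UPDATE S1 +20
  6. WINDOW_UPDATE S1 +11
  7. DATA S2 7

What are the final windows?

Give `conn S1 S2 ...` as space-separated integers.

Op 1: conn=16 S1=32 S2=32 S3=32 S4=16 blocked=[]
Op 2: conn=16 S1=42 S2=32 S3=32 S4=16 blocked=[]
Op 3: conn=16 S1=66 S2=32 S3=32 S4=16 blocked=[]
Op 4: conn=41 S1=66 S2=32 S3=32 S4=16 blocked=[]
Op 5: conn=41 S1=86 S2=32 S3=32 S4=16 blocked=[]
Op 6: conn=41 S1=97 S2=32 S3=32 S4=16 blocked=[]
Op 7: conn=34 S1=97 S2=25 S3=32 S4=16 blocked=[]

Answer: 34 97 25 32 16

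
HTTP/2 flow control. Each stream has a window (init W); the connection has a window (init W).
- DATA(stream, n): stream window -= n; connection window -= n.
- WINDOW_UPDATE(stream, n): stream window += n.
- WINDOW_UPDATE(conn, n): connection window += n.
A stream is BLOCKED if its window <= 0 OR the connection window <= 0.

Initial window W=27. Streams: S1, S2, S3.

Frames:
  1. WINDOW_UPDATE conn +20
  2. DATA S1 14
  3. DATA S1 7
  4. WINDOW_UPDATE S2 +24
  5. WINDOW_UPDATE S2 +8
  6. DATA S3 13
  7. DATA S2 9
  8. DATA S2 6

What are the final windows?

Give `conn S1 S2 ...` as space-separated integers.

Answer: -2 6 44 14

Derivation:
Op 1: conn=47 S1=27 S2=27 S3=27 blocked=[]
Op 2: conn=33 S1=13 S2=27 S3=27 blocked=[]
Op 3: conn=26 S1=6 S2=27 S3=27 blocked=[]
Op 4: conn=26 S1=6 S2=51 S3=27 blocked=[]
Op 5: conn=26 S1=6 S2=59 S3=27 blocked=[]
Op 6: conn=13 S1=6 S2=59 S3=14 blocked=[]
Op 7: conn=4 S1=6 S2=50 S3=14 blocked=[]
Op 8: conn=-2 S1=6 S2=44 S3=14 blocked=[1, 2, 3]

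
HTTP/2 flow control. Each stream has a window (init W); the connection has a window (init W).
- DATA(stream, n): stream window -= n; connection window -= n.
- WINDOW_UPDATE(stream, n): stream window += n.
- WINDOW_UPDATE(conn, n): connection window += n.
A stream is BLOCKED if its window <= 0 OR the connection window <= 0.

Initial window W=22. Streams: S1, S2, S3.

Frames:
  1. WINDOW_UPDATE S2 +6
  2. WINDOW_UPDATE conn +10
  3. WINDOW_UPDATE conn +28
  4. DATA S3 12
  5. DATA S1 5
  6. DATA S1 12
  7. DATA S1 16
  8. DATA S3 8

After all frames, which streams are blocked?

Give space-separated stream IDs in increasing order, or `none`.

Op 1: conn=22 S1=22 S2=28 S3=22 blocked=[]
Op 2: conn=32 S1=22 S2=28 S3=22 blocked=[]
Op 3: conn=60 S1=22 S2=28 S3=22 blocked=[]
Op 4: conn=48 S1=22 S2=28 S3=10 blocked=[]
Op 5: conn=43 S1=17 S2=28 S3=10 blocked=[]
Op 6: conn=31 S1=5 S2=28 S3=10 blocked=[]
Op 7: conn=15 S1=-11 S2=28 S3=10 blocked=[1]
Op 8: conn=7 S1=-11 S2=28 S3=2 blocked=[1]

Answer: S1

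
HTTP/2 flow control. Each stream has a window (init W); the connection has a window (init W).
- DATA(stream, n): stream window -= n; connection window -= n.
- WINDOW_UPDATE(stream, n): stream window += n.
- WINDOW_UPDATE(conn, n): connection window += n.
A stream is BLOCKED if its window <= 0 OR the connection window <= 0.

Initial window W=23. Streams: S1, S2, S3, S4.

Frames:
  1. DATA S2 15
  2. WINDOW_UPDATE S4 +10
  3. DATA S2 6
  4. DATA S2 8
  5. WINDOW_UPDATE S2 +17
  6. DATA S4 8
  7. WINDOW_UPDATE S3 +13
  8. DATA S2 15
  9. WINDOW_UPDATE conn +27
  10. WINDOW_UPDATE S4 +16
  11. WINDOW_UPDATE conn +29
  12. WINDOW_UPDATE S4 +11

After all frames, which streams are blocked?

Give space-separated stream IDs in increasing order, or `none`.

Answer: S2

Derivation:
Op 1: conn=8 S1=23 S2=8 S3=23 S4=23 blocked=[]
Op 2: conn=8 S1=23 S2=8 S3=23 S4=33 blocked=[]
Op 3: conn=2 S1=23 S2=2 S3=23 S4=33 blocked=[]
Op 4: conn=-6 S1=23 S2=-6 S3=23 S4=33 blocked=[1, 2, 3, 4]
Op 5: conn=-6 S1=23 S2=11 S3=23 S4=33 blocked=[1, 2, 3, 4]
Op 6: conn=-14 S1=23 S2=11 S3=23 S4=25 blocked=[1, 2, 3, 4]
Op 7: conn=-14 S1=23 S2=11 S3=36 S4=25 blocked=[1, 2, 3, 4]
Op 8: conn=-29 S1=23 S2=-4 S3=36 S4=25 blocked=[1, 2, 3, 4]
Op 9: conn=-2 S1=23 S2=-4 S3=36 S4=25 blocked=[1, 2, 3, 4]
Op 10: conn=-2 S1=23 S2=-4 S3=36 S4=41 blocked=[1, 2, 3, 4]
Op 11: conn=27 S1=23 S2=-4 S3=36 S4=41 blocked=[2]
Op 12: conn=27 S1=23 S2=-4 S3=36 S4=52 blocked=[2]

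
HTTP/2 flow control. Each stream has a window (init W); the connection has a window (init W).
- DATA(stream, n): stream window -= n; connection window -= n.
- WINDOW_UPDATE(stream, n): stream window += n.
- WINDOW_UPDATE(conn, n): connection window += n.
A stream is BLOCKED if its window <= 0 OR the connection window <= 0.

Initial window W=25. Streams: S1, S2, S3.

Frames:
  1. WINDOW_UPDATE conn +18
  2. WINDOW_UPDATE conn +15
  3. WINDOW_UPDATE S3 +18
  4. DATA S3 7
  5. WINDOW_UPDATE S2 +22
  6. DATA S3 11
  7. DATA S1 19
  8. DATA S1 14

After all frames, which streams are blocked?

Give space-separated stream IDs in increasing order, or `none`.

Op 1: conn=43 S1=25 S2=25 S3=25 blocked=[]
Op 2: conn=58 S1=25 S2=25 S3=25 blocked=[]
Op 3: conn=58 S1=25 S2=25 S3=43 blocked=[]
Op 4: conn=51 S1=25 S2=25 S3=36 blocked=[]
Op 5: conn=51 S1=25 S2=47 S3=36 blocked=[]
Op 6: conn=40 S1=25 S2=47 S3=25 blocked=[]
Op 7: conn=21 S1=6 S2=47 S3=25 blocked=[]
Op 8: conn=7 S1=-8 S2=47 S3=25 blocked=[1]

Answer: S1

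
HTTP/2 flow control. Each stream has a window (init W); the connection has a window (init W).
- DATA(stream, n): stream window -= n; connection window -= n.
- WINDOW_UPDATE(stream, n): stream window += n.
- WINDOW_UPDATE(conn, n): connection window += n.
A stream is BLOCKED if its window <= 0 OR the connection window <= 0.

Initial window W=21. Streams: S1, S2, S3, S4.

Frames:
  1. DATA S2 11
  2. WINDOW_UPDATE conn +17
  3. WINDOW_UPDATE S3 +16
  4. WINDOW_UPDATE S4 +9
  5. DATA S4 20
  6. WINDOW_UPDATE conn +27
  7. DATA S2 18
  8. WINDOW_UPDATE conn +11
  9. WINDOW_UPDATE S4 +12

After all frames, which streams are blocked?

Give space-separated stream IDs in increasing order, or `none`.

Op 1: conn=10 S1=21 S2=10 S3=21 S4=21 blocked=[]
Op 2: conn=27 S1=21 S2=10 S3=21 S4=21 blocked=[]
Op 3: conn=27 S1=21 S2=10 S3=37 S4=21 blocked=[]
Op 4: conn=27 S1=21 S2=10 S3=37 S4=30 blocked=[]
Op 5: conn=7 S1=21 S2=10 S3=37 S4=10 blocked=[]
Op 6: conn=34 S1=21 S2=10 S3=37 S4=10 blocked=[]
Op 7: conn=16 S1=21 S2=-8 S3=37 S4=10 blocked=[2]
Op 8: conn=27 S1=21 S2=-8 S3=37 S4=10 blocked=[2]
Op 9: conn=27 S1=21 S2=-8 S3=37 S4=22 blocked=[2]

Answer: S2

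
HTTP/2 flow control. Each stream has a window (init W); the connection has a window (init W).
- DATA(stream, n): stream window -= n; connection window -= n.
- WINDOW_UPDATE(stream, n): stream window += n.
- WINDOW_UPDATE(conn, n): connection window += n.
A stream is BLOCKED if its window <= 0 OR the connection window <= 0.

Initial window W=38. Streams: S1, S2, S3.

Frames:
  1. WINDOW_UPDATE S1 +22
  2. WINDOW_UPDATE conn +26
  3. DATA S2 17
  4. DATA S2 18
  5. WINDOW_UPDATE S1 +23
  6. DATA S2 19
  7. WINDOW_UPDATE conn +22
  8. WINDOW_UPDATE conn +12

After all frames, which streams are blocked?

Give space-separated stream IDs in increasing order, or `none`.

Answer: S2

Derivation:
Op 1: conn=38 S1=60 S2=38 S3=38 blocked=[]
Op 2: conn=64 S1=60 S2=38 S3=38 blocked=[]
Op 3: conn=47 S1=60 S2=21 S3=38 blocked=[]
Op 4: conn=29 S1=60 S2=3 S3=38 blocked=[]
Op 5: conn=29 S1=83 S2=3 S3=38 blocked=[]
Op 6: conn=10 S1=83 S2=-16 S3=38 blocked=[2]
Op 7: conn=32 S1=83 S2=-16 S3=38 blocked=[2]
Op 8: conn=44 S1=83 S2=-16 S3=38 blocked=[2]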